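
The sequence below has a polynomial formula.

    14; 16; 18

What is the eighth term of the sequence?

D1: 2, 2
Constant first difference = 2, so extend:
18 + 2 = 20
20 + 2 = 22
22 + 2 = 24
24 + 2 = 26
26 + 2 = 28

28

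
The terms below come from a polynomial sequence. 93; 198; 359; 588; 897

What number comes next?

1298

Δ: 105, 161, 229, 309
Δ²: 56, 68, 80
Δ³: 12, 12
The third differences are constant (12).
80 + 12 = 92;  309 + 92 = 401;  897 + 401 = 1298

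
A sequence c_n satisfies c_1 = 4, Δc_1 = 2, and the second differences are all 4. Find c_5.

Build the table forward from the leading diagonal:
D2: 4  4  4  4  4
D1: 2  6  10  14  18
c: 4  6  12  22  36

36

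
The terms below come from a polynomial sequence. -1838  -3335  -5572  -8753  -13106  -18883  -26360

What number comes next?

-35837

-1497, -2237, -3181, -4353, -5777, -7477
-740, -944, -1172, -1424, -1700
-204, -228, -252, -276
-24, -24, -24
Fourth differences constant at -24.
-276 − 24 = -300;  -1700 − 300 = -2000;  -7477 − 2000 = -9477;  -26360 − 9477 = -35837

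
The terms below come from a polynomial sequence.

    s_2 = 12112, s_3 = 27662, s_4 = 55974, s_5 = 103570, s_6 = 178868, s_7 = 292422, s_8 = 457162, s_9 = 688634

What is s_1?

4458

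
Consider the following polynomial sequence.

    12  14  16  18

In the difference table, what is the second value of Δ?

2

D1: 2, 2, 2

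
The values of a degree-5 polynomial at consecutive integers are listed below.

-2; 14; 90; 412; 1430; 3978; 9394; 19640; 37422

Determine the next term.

66310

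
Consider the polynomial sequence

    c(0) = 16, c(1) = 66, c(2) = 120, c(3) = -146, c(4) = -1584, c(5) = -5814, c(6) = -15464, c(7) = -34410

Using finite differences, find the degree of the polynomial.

D1: 50, 54, -266, -1438, -4230, -9650, -18946
D2: 4, -320, -1172, -2792, -5420, -9296
D3: -324, -852, -1620, -2628, -3876
D4: -528, -768, -1008, -1248
D5: -240, -240, -240
The fifth differences are constant, so the polynomial has degree 5.

5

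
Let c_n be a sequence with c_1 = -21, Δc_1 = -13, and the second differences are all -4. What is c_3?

-51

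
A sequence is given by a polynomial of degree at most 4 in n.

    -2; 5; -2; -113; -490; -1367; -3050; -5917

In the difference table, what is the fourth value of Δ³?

Δ: 7, -7, -111, -377, -877, -1683, -2867
Δ²: -14, -104, -266, -500, -806, -1184
Δ³: -90, -162, -234, -306, -378
Δ⁴: -72, -72, -72, -72

-306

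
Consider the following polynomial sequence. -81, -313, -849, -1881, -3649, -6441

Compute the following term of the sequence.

Δ: -232, -536, -1032, -1768, -2792
Δ²: -304, -496, -736, -1024
Δ³: -192, -240, -288
Δ⁴: -48, -48
Fourth differences constant at -48.
-288 − 48 = -336;  -1024 − 336 = -1360;  -2792 − 1360 = -4152;  -6441 − 4152 = -10593

-10593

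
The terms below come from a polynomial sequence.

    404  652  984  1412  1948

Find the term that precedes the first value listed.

228

248, 332, 428, 536
84, 96, 108
12, 12
The third differences are constant at 12.
Work back: 84 − 12 = 72;  248 − 72 = 176;  404 − 176 = 228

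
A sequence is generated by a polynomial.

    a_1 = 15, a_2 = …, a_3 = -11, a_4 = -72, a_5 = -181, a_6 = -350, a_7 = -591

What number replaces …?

Using the last 5 terms:
D1: -61, -109, -169, -241
D2: -48, -60, -72
D3: -12, -12
Constant third difference = -12.
Extend backward: -48 + 12 = -36;  -61 + 36 = -25;  -11 + 25 = 14

14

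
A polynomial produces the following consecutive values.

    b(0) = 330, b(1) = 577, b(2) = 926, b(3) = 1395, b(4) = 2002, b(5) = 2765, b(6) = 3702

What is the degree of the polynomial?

3

D1: 247, 349, 469, 607, 763, 937
D2: 102, 120, 138, 156, 174
D3: 18, 18, 18, 18
The third differences are constant, so the polynomial has degree 3.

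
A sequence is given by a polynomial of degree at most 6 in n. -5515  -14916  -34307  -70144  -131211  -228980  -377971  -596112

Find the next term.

-905099

D1: -9401  -19391  -35837  -61067  -97769  -148991  -218141
D2: -9990  -16446  -25230  -36702  -51222  -69150
D3: -6456  -8784  -11472  -14520  -17928
D4: -2328  -2688  -3048  -3408
D5: -360  -360  -360
Fifth differences constant at -360.
-3408 − 360 = -3768;  -17928 − 3768 = -21696;  -69150 − 21696 = -90846;  -218141 − 90846 = -308987;  -596112 − 308987 = -905099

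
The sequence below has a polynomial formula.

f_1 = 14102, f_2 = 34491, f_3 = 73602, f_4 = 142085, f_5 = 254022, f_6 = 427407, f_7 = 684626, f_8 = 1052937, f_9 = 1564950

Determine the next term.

D1: 20389, 39111, 68483, 111937, 173385, 257219, 368311, 512013
D2: 18722, 29372, 43454, 61448, 83834, 111092, 143702
D3: 10650, 14082, 17994, 22386, 27258, 32610
D4: 3432, 3912, 4392, 4872, 5352
D5: 480, 480, 480, 480
Fifth differences constant at 480.
5352 + 480 = 5832;  32610 + 5832 = 38442;  143702 + 38442 = 182144;  512013 + 182144 = 694157;  1564950 + 694157 = 2259107

2259107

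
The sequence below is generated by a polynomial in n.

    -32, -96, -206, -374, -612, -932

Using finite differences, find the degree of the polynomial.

D1: -64, -110, -168, -238, -320
D2: -46, -58, -70, -82
D3: -12, -12, -12
The third differences are constant, so the polynomial has degree 3.

3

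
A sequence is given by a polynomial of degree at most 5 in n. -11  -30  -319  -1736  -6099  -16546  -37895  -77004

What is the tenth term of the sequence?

-248294

Δ: -19, -289, -1417, -4363, -10447, -21349, -39109
Δ²: -270, -1128, -2946, -6084, -10902, -17760
Δ³: -858, -1818, -3138, -4818, -6858
Δ⁴: -960, -1320, -1680, -2040
Δ⁵: -360, -360, -360
The fifth differences are constant (-360).
-2040 − 360 = -2400;  -6858 − 2400 = -9258;  -17760 − 9258 = -27018;  -39109 − 27018 = -66127;  -77004 − 66127 = -143131
-2400 − 360 = -2760;  -9258 − 2760 = -12018;  -27018 − 12018 = -39036;  -66127 − 39036 = -105163;  -143131 − 105163 = -248294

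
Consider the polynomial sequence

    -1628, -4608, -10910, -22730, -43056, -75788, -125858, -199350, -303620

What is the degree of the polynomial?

5

D1: -2980, -6302, -11820, -20326, -32732, -50070, -73492, -104270
D2: -3322, -5518, -8506, -12406, -17338, -23422, -30778
D3: -2196, -2988, -3900, -4932, -6084, -7356
D4: -792, -912, -1032, -1152, -1272
D5: -120, -120, -120, -120
The fifth differences are constant, so the polynomial has degree 5.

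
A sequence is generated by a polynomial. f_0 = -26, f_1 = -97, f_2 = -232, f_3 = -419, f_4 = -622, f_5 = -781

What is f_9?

1063

-71, -135, -187, -203, -159
-64, -52, -16, 44
12, 36, 60
24, 24
Constant fourth difference = 24, so extend:
60 + 24 = 84;  44 + 84 = 128;  -159 + 128 = -31;  -781 − 31 = -812
84 + 24 = 108;  128 + 108 = 236;  -31 + 236 = 205;  -812 + 205 = -607
108 + 24 = 132;  236 + 132 = 368;  205 + 368 = 573;  -607 + 573 = -34
132 + 24 = 156;  368 + 156 = 524;  573 + 524 = 1097;  -34 + 1097 = 1063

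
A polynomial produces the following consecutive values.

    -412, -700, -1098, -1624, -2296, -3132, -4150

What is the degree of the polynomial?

3

D1: -288, -398, -526, -672, -836, -1018
D2: -110, -128, -146, -164, -182
D3: -18, -18, -18, -18
The third differences are constant, so the polynomial has degree 3.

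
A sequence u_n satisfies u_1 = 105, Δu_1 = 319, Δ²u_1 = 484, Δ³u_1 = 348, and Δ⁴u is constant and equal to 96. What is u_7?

Build the table forward from the leading diagonal:
D4: 96  96  96  96  96  96  96
D3: 348  444  540  636  732  828  924
D2: 484  832  1276  1816  2452  3184  4012
D1: 319  803  1635  2911  4727  7179  10363
u: 105  424  1227  2862  5773  10500  17679

17679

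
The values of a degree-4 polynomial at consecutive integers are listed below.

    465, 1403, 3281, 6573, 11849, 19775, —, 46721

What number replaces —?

31113

Using the first 6 terms:
Δ: 938  1878  3292  5276  7926
Δ²: 940  1414  1984  2650
Δ³: 474  570  666
Δ⁴: 96  96
Constant fourth difference = 96.
Extend forward: 666 + 96 = 762;  2650 + 762 = 3412;  7926 + 3412 = 11338;  19775 + 11338 = 31113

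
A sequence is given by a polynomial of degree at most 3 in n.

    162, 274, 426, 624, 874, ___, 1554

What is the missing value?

Using the first 5 terms:
Δ: 112, 152, 198, 250
Δ²: 40, 46, 52
Δ³: 6, 6
Constant third difference = 6.
Extend forward: 52 + 6 = 58;  250 + 58 = 308;  874 + 308 = 1182

1182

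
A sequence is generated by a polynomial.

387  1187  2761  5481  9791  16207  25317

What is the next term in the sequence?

Δ: 800, 1574, 2720, 4310, 6416, 9110
Δ²: 774, 1146, 1590, 2106, 2694
Δ³: 372, 444, 516, 588
Δ⁴: 72, 72, 72
Fourth differences constant at 72.
588 + 72 = 660;  2694 + 660 = 3354;  9110 + 3354 = 12464;  25317 + 12464 = 37781

37781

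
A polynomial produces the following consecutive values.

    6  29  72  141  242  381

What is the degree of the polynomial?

3

23, 43, 69, 101, 139
20, 26, 32, 38
6, 6, 6
The third differences are constant, so the polynomial has degree 3.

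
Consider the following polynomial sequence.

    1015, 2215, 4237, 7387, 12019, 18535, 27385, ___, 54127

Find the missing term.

39067

Using the first 7 terms:
1200, 2022, 3150, 4632, 6516, 8850
822, 1128, 1482, 1884, 2334
306, 354, 402, 450
48, 48, 48
Constant fourth difference = 48.
Extend forward: 450 + 48 = 498;  2334 + 498 = 2832;  8850 + 2832 = 11682;  27385 + 11682 = 39067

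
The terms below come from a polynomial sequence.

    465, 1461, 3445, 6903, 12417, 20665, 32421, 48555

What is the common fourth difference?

Δ: 996, 1984, 3458, 5514, 8248, 11756, 16134
Δ²: 988, 1474, 2056, 2734, 3508, 4378
Δ³: 486, 582, 678, 774, 870
Δ⁴: 96, 96, 96, 96

96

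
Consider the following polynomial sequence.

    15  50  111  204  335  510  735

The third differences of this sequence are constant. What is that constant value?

First differences: 35, 61, 93, 131, 175, 225
Second differences: 26, 32, 38, 44, 50
Third differences: 6, 6, 6, 6

6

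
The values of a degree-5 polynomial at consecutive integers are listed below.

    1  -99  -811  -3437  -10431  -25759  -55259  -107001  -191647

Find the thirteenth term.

-1183391

D1: -100 , -712 , -2626 , -6994 , -15328 , -29500 , -51742 , -84646
D2: -612 , -1914 , -4368 , -8334 , -14172 , -22242 , -32904
D3: -1302 , -2454 , -3966 , -5838 , -8070 , -10662
D4: -1152 , -1512 , -1872 , -2232 , -2592
D5: -360 , -360 , -360 , -360
The fifth differences are constant (-360).
-2592 − 360 = -2952;  -10662 − 2952 = -13614;  -32904 − 13614 = -46518;  -84646 − 46518 = -131164;  -191647 − 131164 = -322811
-2952 − 360 = -3312;  -13614 − 3312 = -16926;  -46518 − 16926 = -63444;  -131164 − 63444 = -194608;  -322811 − 194608 = -517419
-3312 − 360 = -3672;  -16926 − 3672 = -20598;  -63444 − 20598 = -84042;  -194608 − 84042 = -278650;  -517419 − 278650 = -796069
-3672 − 360 = -4032;  -20598 − 4032 = -24630;  -84042 − 24630 = -108672;  -278650 − 108672 = -387322;  -796069 − 387322 = -1183391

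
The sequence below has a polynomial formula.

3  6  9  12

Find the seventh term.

21

D1: 3  3  3
The first differences are constant (3).
12 + 3 = 15
15 + 3 = 18
18 + 3 = 21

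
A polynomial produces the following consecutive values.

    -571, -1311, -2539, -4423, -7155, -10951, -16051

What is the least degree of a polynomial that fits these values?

4

-740, -1228, -1884, -2732, -3796, -5100
-488, -656, -848, -1064, -1304
-168, -192, -216, -240
-24, -24, -24
The fourth differences are constant, so the polynomial has degree 4.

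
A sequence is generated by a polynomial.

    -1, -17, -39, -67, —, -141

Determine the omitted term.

-101

Using the first 4 terms:
First differences: -16, -22, -28
Second differences: -6, -6
Constant second difference = -6.
Extend forward: -28 − 6 = -34;  -67 − 34 = -101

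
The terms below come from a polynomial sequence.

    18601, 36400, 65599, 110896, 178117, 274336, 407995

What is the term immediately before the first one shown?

8512

D1: 17799, 29199, 45297, 67221, 96219, 133659
D2: 11400, 16098, 21924, 28998, 37440
D3: 4698, 5826, 7074, 8442
D4: 1128, 1248, 1368
D5: 120, 120
The fifth differences are constant at 120.
Work back: 1128 − 120 = 1008;  4698 − 1008 = 3690;  11400 − 3690 = 7710;  17799 − 7710 = 10089;  18601 − 10089 = 8512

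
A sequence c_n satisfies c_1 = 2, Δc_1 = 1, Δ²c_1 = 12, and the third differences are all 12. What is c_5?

Build the table forward from the leading diagonal:
Δ³: 12, 12, 12, 12, 12
Δ²: 12, 24, 36, 48, 60
Δ: 1, 13, 37, 73, 121
c: 2, 3, 16, 53, 126

126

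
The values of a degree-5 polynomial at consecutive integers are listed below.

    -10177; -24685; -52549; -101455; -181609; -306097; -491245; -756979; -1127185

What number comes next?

Δ: -14508, -27864, -48906, -80154, -124488, -185148, -265734, -370206
Δ²: -13356, -21042, -31248, -44334, -60660, -80586, -104472
Δ³: -7686, -10206, -13086, -16326, -19926, -23886
Δ⁴: -2520, -2880, -3240, -3600, -3960
Δ⁵: -360, -360, -360, -360
Constant fifth difference = -360, so extend:
-3960 − 360 = -4320;  -23886 − 4320 = -28206;  -104472 − 28206 = -132678;  -370206 − 132678 = -502884;  -1127185 − 502884 = -1630069

-1630069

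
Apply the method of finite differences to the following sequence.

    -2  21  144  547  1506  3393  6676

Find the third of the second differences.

556

D1: 23, 123, 403, 959, 1887, 3283
D2: 100, 280, 556, 928, 1396
D3: 180, 276, 372, 468
D4: 96, 96, 96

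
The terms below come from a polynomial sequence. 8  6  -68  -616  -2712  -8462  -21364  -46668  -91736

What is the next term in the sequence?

D1: -2, -74, -548, -2096, -5750, -12902, -25304, -45068
D2: -72, -474, -1548, -3654, -7152, -12402, -19764
D3: -402, -1074, -2106, -3498, -5250, -7362
D4: -672, -1032, -1392, -1752, -2112
D5: -360, -360, -360, -360
The fifth differences are constant (-360).
-2112 − 360 = -2472;  -7362 − 2472 = -9834;  -19764 − 9834 = -29598;  -45068 − 29598 = -74666;  -91736 − 74666 = -166402

-166402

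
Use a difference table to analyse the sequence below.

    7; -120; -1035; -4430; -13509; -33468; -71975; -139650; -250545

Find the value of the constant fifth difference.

-480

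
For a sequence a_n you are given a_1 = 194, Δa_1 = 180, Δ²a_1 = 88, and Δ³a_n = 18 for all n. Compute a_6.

Build the table forward from the leading diagonal:
Third differences: 18  18  18  18  18  18
Second differences: 88  106  124  142  160  178
First differences: 180  268  374  498  640  800
a: 194  374  642  1016  1514  2154

2154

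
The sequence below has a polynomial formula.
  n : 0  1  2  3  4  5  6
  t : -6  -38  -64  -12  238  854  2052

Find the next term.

4096

Δ: -32, -26, 52, 250, 616, 1198
Δ²: 6, 78, 198, 366, 582
Δ³: 72, 120, 168, 216
Δ⁴: 48, 48, 48
Constant fourth difference = 48, so extend:
216 + 48 = 264;  582 + 264 = 846;  1198 + 846 = 2044;  2052 + 2044 = 4096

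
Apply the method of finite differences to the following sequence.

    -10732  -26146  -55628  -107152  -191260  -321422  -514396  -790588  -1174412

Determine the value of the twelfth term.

-3283496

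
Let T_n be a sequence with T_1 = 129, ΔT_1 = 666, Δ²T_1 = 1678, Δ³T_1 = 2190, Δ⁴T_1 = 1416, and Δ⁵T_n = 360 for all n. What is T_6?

Build the table forward from the leading diagonal:
D5: 360  360  360  360  360  360
D4: 1416  1776  2136  2496  2856  3216
D3: 2190  3606  5382  7518  10014  12870
D2: 1678  3868  7474  12856  20374  30388
D1: 666  2344  6212  13686  26542  46916
T: 129  795  3139  9351  23037  49579

49579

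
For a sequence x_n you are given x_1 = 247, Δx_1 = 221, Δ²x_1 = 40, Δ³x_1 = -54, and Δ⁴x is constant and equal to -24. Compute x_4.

976

Build the table forward from the leading diagonal:
Fourth differences: -24, -24, -24, -24
Third differences: -54, -78, -102, -126
Second differences: 40, -14, -92, -194
First differences: 221, 261, 247, 155
x: 247, 468, 729, 976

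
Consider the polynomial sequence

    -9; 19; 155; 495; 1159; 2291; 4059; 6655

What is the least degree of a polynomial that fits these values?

28, 136, 340, 664, 1132, 1768, 2596
108, 204, 324, 468, 636, 828
96, 120, 144, 168, 192
24, 24, 24, 24
The fourth differences are constant, so the polynomial has degree 4.

4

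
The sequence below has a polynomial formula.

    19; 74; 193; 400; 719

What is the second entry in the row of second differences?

88

D1: 55, 119, 207, 319
D2: 64, 88, 112
D3: 24, 24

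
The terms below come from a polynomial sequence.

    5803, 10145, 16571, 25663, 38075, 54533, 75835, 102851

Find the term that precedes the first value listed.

3035

Δ: 4342  6426  9092  12412  16458  21302  27016
Δ²: 2084  2666  3320  4046  4844  5714
Δ³: 582  654  726  798  870
Δ⁴: 72  72  72  72
The fourth differences are constant at 72.
Work back: 582 − 72 = 510;  2084 − 510 = 1574;  4342 − 1574 = 2768;  5803 − 2768 = 3035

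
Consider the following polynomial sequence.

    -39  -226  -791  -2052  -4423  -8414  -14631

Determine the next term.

-23776

-187, -565, -1261, -2371, -3991, -6217
-378, -696, -1110, -1620, -2226
-318, -414, -510, -606
-96, -96, -96
Constant fourth difference = -96, so extend:
-606 − 96 = -702;  -2226 − 702 = -2928;  -6217 − 2928 = -9145;  -14631 − 9145 = -23776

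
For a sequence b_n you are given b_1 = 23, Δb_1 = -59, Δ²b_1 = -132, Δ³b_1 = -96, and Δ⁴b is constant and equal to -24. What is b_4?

-646

Build the table forward from the leading diagonal:
D4: -24, -24, -24, -24
D3: -96, -120, -144, -168
D2: -132, -228, -348, -492
D1: -59, -191, -419, -767
b: 23, -36, -227, -646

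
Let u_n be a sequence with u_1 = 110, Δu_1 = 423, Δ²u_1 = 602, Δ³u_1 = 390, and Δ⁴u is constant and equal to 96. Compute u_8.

Build the table forward from the leading diagonal:
D4: 96  96  96  96  96  96  96  96
D3: 390  486  582  678  774  870  966  1062
D2: 602  992  1478  2060  2738  3512  4382  5348
D1: 423  1025  2017  3495  5555  8293  11805  16187
u: 110  533  1558  3575  7070  12625  20918  32723

32723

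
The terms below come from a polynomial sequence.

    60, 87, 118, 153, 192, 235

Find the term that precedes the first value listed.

37

Δ: 27, 31, 35, 39, 43
Δ²: 4, 4, 4, 4
The second differences are constant at 4.
Work back: 27 − 4 = 23;  60 − 23 = 37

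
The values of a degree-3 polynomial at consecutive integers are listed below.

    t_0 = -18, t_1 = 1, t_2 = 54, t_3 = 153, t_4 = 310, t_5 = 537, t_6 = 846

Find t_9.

2385

D1: 19 , 53 , 99 , 157 , 227 , 309
D2: 34 , 46 , 58 , 70 , 82
D3: 12 , 12 , 12 , 12
The third differences are constant (12).
82 + 12 = 94;  309 + 94 = 403;  846 + 403 = 1249
94 + 12 = 106;  403 + 106 = 509;  1249 + 509 = 1758
106 + 12 = 118;  509 + 118 = 627;  1758 + 627 = 2385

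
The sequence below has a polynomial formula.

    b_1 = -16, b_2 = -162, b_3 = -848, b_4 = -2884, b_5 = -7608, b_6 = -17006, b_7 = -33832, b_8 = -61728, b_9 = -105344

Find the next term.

-170458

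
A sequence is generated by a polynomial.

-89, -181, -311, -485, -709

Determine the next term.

-989

First differences: -92 , -130 , -174 , -224
Second differences: -38 , -44 , -50
Third differences: -6 , -6
The third differences are constant (-6).
-50 − 6 = -56;  -224 − 56 = -280;  -709 − 280 = -989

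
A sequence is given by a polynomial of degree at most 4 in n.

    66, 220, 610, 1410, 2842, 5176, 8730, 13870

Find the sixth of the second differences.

1586

D1: 154, 390, 800, 1432, 2334, 3554, 5140
D2: 236, 410, 632, 902, 1220, 1586
D3: 174, 222, 270, 318, 366
D4: 48, 48, 48, 48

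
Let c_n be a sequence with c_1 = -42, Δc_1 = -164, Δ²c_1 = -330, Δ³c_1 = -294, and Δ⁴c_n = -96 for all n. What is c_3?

Build the table forward from the leading diagonal:
Δ⁴: -96  -96  -96
Δ³: -294  -390  -486
Δ²: -330  -624  -1014
Δ: -164  -494  -1118
c: -42  -206  -700

-700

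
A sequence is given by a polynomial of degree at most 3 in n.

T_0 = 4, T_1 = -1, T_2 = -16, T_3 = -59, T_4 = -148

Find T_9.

First differences: -5, -15, -43, -89
Second differences: -10, -28, -46
Third differences: -18, -18
Third differences constant at -18.
-46 − 18 = -64;  -89 − 64 = -153;  -148 − 153 = -301
-64 − 18 = -82;  -153 − 82 = -235;  -301 − 235 = -536
-82 − 18 = -100;  -235 − 100 = -335;  -536 − 335 = -871
-100 − 18 = -118;  -335 − 118 = -453;  -871 − 453 = -1324
-118 − 18 = -136;  -453 − 136 = -589;  -1324 − 589 = -1913

-1913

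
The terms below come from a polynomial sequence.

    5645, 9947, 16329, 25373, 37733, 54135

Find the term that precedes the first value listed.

2913

D1: 4302, 6382, 9044, 12360, 16402
D2: 2080, 2662, 3316, 4042
D3: 582, 654, 726
D4: 72, 72
The fourth differences are constant at 72.
Work back: 582 − 72 = 510;  2080 − 510 = 1570;  4302 − 1570 = 2732;  5645 − 2732 = 2913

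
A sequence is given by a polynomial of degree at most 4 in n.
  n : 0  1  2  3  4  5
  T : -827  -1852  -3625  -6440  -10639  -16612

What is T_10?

-90097

Δ: -1025, -1773, -2815, -4199, -5973
Δ²: -748, -1042, -1384, -1774
Δ³: -294, -342, -390
Δ⁴: -48, -48
Fourth differences constant at -48.
-390 − 48 = -438;  -1774 − 438 = -2212;  -5973 − 2212 = -8185;  -16612 − 8185 = -24797
-438 − 48 = -486;  -2212 − 486 = -2698;  -8185 − 2698 = -10883;  -24797 − 10883 = -35680
-486 − 48 = -534;  -2698 − 534 = -3232;  -10883 − 3232 = -14115;  -35680 − 14115 = -49795
-534 − 48 = -582;  -3232 − 582 = -3814;  -14115 − 3814 = -17929;  -49795 − 17929 = -67724
-582 − 48 = -630;  -3814 − 630 = -4444;  -17929 − 4444 = -22373;  -67724 − 22373 = -90097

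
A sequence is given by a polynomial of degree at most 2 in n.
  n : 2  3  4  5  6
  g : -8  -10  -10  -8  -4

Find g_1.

-4

First differences: -2  0  2  4
Second differences: 2  2  2
The second differences are constant at 2.
Work back: -2 − 2 = -4;  -8 + 4 = -4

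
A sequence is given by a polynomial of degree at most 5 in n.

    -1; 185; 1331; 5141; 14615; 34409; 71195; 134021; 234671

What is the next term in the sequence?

186, 1146, 3810, 9474, 19794, 36786, 62826, 100650
960, 2664, 5664, 10320, 16992, 26040, 37824
1704, 3000, 4656, 6672, 9048, 11784
1296, 1656, 2016, 2376, 2736
360, 360, 360, 360
Fifth differences constant at 360.
2736 + 360 = 3096;  11784 + 3096 = 14880;  37824 + 14880 = 52704;  100650 + 52704 = 153354;  234671 + 153354 = 388025

388025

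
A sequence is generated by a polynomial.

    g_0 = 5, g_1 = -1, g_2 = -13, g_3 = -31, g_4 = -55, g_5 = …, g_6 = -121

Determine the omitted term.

-85

Using the first 5 terms:
Δ: -6  -12  -18  -24
Δ²: -6  -6  -6
Constant second difference = -6.
Extend forward: -24 − 6 = -30;  -55 − 30 = -85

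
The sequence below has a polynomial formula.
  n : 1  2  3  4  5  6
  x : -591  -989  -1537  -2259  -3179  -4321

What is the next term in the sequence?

First differences: -398 , -548 , -722 , -920 , -1142
Second differences: -150 , -174 , -198 , -222
Third differences: -24 , -24 , -24
Third differences constant at -24.
-222 − 24 = -246;  -1142 − 246 = -1388;  -4321 − 1388 = -5709

-5709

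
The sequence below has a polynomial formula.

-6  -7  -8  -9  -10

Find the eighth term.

-13

First differences: -1, -1, -1, -1
The first differences are constant (-1).
-10 − 1 = -11
-11 − 1 = -12
-12 − 1 = -13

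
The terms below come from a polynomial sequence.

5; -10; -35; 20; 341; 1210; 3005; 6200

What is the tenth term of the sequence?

19166

D1: -15, -25, 55, 321, 869, 1795, 3195
D2: -10, 80, 266, 548, 926, 1400
D3: 90, 186, 282, 378, 474
D4: 96, 96, 96, 96
Fourth differences constant at 96.
474 + 96 = 570;  1400 + 570 = 1970;  3195 + 1970 = 5165;  6200 + 5165 = 11365
570 + 96 = 666;  1970 + 666 = 2636;  5165 + 2636 = 7801;  11365 + 7801 = 19166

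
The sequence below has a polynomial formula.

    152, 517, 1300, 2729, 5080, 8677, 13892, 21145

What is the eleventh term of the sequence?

60052

Δ: 365, 783, 1429, 2351, 3597, 5215, 7253
Δ²: 418, 646, 922, 1246, 1618, 2038
Δ³: 228, 276, 324, 372, 420
Δ⁴: 48, 48, 48, 48
Fourth differences constant at 48.
420 + 48 = 468;  2038 + 468 = 2506;  7253 + 2506 = 9759;  21145 + 9759 = 30904
468 + 48 = 516;  2506 + 516 = 3022;  9759 + 3022 = 12781;  30904 + 12781 = 43685
516 + 48 = 564;  3022 + 564 = 3586;  12781 + 3586 = 16367;  43685 + 16367 = 60052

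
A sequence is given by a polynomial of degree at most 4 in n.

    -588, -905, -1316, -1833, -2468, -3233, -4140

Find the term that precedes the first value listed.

-353

-317, -411, -517, -635, -765, -907
-94, -106, -118, -130, -142
-12, -12, -12, -12
The third differences are constant at -12.
Work back: -94 + 12 = -82;  -317 + 82 = -235;  -588 + 235 = -353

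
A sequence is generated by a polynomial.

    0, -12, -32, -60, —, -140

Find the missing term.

Using the first 4 terms:
D1: -12, -20, -28
D2: -8, -8
Constant second difference = -8.
Extend forward: -28 − 8 = -36;  -60 − 36 = -96

-96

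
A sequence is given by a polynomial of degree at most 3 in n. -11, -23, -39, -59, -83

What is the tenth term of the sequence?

First differences: -12 , -16 , -20 , -24
Second differences: -4 , -4 , -4
Second differences constant at -4.
-24 − 4 = -28;  -83 − 28 = -111
-28 − 4 = -32;  -111 − 32 = -143
-32 − 4 = -36;  -143 − 36 = -179
-36 − 4 = -40;  -179 − 40 = -219
-40 − 4 = -44;  -219 − 44 = -263

-263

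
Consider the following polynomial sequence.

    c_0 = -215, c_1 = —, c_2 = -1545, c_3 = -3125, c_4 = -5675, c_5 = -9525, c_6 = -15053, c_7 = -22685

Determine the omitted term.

-653

Using the last 6 terms:
First differences: -1580, -2550, -3850, -5528, -7632
Second differences: -970, -1300, -1678, -2104
Third differences: -330, -378, -426
Fourth differences: -48, -48
Constant fourth difference = -48.
Extend backward: -330 + 48 = -282;  -970 + 282 = -688;  -1580 + 688 = -892;  -1545 + 892 = -653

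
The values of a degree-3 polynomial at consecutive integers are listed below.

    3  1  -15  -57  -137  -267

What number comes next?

-459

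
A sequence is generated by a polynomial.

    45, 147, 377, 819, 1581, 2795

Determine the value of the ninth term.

10829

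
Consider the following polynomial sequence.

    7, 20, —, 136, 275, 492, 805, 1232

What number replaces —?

57

Using the last 5 terms:
D1: 139  217  313  427
D2: 78  96  114
D3: 18  18
Constant third difference = 18.
Extend backward: 78 − 18 = 60;  139 − 60 = 79;  136 − 79 = 57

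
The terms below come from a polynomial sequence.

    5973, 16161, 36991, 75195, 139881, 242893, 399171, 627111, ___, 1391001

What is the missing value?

948925

Using the first 8 terms:
10188  20830  38204  64686  103012  156278  227940
10642  17374  26482  38326  53266  71662
6732  9108  11844  14940  18396
2376  2736  3096  3456
360  360  360
Constant fifth difference = 360.
Extend forward: 3456 + 360 = 3816;  18396 + 3816 = 22212;  71662 + 22212 = 93874;  227940 + 93874 = 321814;  627111 + 321814 = 948925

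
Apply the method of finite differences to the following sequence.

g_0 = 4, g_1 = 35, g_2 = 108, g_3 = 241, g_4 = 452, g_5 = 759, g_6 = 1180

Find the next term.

1733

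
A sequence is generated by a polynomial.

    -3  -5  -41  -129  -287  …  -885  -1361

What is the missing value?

-533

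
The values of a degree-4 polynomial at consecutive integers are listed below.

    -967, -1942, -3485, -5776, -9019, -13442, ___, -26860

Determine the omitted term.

Using the first 6 terms:
First differences: -975  -1543  -2291  -3243  -4423
Second differences: -568  -748  -952  -1180
Third differences: -180  -204  -228
Fourth differences: -24  -24
Constant fourth difference = -24.
Extend forward: -228 − 24 = -252;  -1180 − 252 = -1432;  -4423 − 1432 = -5855;  -13442 − 5855 = -19297

-19297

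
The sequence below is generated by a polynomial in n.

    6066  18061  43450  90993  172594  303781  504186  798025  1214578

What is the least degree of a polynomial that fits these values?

5

D1: 11995, 25389, 47543, 81601, 131187, 200405, 293839, 416553
D2: 13394, 22154, 34058, 49586, 69218, 93434, 122714
D3: 8760, 11904, 15528, 19632, 24216, 29280
D4: 3144, 3624, 4104, 4584, 5064
D5: 480, 480, 480, 480
The fifth differences are constant, so the polynomial has degree 5.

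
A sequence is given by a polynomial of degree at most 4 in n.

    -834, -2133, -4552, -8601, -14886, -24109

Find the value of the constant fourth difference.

Δ: -1299, -2419, -4049, -6285, -9223
Δ²: -1120, -1630, -2236, -2938
Δ³: -510, -606, -702
Δ⁴: -96, -96

-96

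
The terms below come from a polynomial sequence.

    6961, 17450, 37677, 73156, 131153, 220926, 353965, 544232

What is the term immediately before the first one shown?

10489, 20227, 35479, 57997, 89773, 133039, 190267
9738, 15252, 22518, 31776, 43266, 57228
5514, 7266, 9258, 11490, 13962
1752, 1992, 2232, 2472
240, 240, 240
The fifth differences are constant at 240.
Work back: 1752 − 240 = 1512;  5514 − 1512 = 4002;  9738 − 4002 = 5736;  10489 − 5736 = 4753;  6961 − 4753 = 2208

2208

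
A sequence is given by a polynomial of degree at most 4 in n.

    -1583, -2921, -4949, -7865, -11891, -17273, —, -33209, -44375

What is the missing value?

Using the first 6 terms:
D1: -1338  -2028  -2916  -4026  -5382
D2: -690  -888  -1110  -1356
D3: -198  -222  -246
D4: -24  -24
Constant fourth difference = -24.
Extend forward: -246 − 24 = -270;  -1356 − 270 = -1626;  -5382 − 1626 = -7008;  -17273 − 7008 = -24281

-24281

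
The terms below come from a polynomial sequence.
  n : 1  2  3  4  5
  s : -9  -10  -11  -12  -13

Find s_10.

-1, -1, -1, -1
The first differences are constant (-1).
-13 − 1 = -14
-14 − 1 = -15
-15 − 1 = -16
-16 − 1 = -17
-17 − 1 = -18

-18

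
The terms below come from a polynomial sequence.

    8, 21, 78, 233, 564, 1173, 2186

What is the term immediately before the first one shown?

13, 57, 155, 331, 609, 1013
44, 98, 176, 278, 404
54, 78, 102, 126
24, 24, 24
The fourth differences are constant at 24.
Work back: 54 − 24 = 30;  44 − 30 = 14;  13 − 14 = -1;  8 + 1 = 9

9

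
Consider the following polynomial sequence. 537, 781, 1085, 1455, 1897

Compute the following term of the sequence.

Δ: 244 , 304 , 370 , 442
Δ²: 60 , 66 , 72
Δ³: 6 , 6
Third differences constant at 6.
72 + 6 = 78;  442 + 78 = 520;  1897 + 520 = 2417

2417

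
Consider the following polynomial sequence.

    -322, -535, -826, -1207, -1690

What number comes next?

-2287

-213, -291, -381, -483
-78, -90, -102
-12, -12
Third differences constant at -12.
-102 − 12 = -114;  -483 − 114 = -597;  -1690 − 597 = -2287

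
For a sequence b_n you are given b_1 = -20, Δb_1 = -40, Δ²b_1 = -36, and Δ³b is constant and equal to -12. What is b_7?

-1040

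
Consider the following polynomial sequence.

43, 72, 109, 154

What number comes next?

207

D1: 29  37  45
D2: 8  8
The second differences are constant (8).
45 + 8 = 53;  154 + 53 = 207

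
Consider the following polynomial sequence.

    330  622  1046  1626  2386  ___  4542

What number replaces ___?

3350

Using the first 5 terms:
First differences: 292, 424, 580, 760
Second differences: 132, 156, 180
Third differences: 24, 24
Constant third difference = 24.
Extend forward: 180 + 24 = 204;  760 + 204 = 964;  2386 + 964 = 3350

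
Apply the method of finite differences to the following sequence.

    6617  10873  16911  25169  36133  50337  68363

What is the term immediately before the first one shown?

D1: 4256  6038  8258  10964  14204  18026
D2: 1782  2220  2706  3240  3822
D3: 438  486  534  582
D4: 48  48  48
The fourth differences are constant at 48.
Work back: 438 − 48 = 390;  1782 − 390 = 1392;  4256 − 1392 = 2864;  6617 − 2864 = 3753

3753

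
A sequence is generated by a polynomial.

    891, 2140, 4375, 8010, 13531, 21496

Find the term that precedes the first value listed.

286

Δ: 1249, 2235, 3635, 5521, 7965
Δ²: 986, 1400, 1886, 2444
Δ³: 414, 486, 558
Δ⁴: 72, 72
The fourth differences are constant at 72.
Work back: 414 − 72 = 342;  986 − 342 = 644;  1249 − 644 = 605;  891 − 605 = 286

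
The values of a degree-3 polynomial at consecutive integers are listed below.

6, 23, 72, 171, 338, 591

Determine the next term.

17, 49, 99, 167, 253
32, 50, 68, 86
18, 18, 18
Third differences constant at 18.
86 + 18 = 104;  253 + 104 = 357;  591 + 357 = 948

948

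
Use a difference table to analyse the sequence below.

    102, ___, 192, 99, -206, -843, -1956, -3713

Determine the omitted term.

169

Using the last 6 terms:
Δ: -93, -305, -637, -1113, -1757
Δ²: -212, -332, -476, -644
Δ³: -120, -144, -168
Δ⁴: -24, -24
Constant fourth difference = -24.
Extend backward: -120 + 24 = -96;  -212 + 96 = -116;  -93 + 116 = 23;  192 − 23 = 169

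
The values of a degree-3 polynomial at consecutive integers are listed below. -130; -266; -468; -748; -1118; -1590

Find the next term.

-2176

-136, -202, -280, -370, -472
-66, -78, -90, -102
-12, -12, -12
Constant third difference = -12, so extend:
-102 − 12 = -114;  -472 − 114 = -586;  -1590 − 586 = -2176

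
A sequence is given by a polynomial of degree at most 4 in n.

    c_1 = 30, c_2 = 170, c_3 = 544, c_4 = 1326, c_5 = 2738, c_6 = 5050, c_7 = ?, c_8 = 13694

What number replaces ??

8580

Using the first 6 terms:
D1: 140, 374, 782, 1412, 2312
D2: 234, 408, 630, 900
D3: 174, 222, 270
D4: 48, 48
Constant fourth difference = 48.
Extend forward: 270 + 48 = 318;  900 + 318 = 1218;  2312 + 1218 = 3530;  5050 + 3530 = 8580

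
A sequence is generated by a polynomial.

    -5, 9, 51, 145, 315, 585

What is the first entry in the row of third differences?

24

Δ: 14, 42, 94, 170, 270
Δ²: 28, 52, 76, 100
Δ³: 24, 24, 24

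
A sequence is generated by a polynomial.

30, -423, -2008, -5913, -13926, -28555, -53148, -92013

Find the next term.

-150538

-453 , -1585 , -3905 , -8013 , -14629 , -24593 , -38865
-1132 , -2320 , -4108 , -6616 , -9964 , -14272
-1188 , -1788 , -2508 , -3348 , -4308
-600 , -720 , -840 , -960
-120 , -120 , -120
Fifth differences constant at -120.
-960 − 120 = -1080;  -4308 − 1080 = -5388;  -14272 − 5388 = -19660;  -38865 − 19660 = -58525;  -92013 − 58525 = -150538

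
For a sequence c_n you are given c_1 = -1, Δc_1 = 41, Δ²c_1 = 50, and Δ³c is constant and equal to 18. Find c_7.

1355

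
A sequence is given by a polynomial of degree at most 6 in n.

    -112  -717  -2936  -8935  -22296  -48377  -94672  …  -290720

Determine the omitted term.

-171171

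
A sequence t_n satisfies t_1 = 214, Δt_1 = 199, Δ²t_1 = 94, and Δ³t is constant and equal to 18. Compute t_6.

Build the table forward from the leading diagonal:
Δ³: 18  18  18  18  18  18
Δ²: 94  112  130  148  166  184
Δ: 199  293  405  535  683  849
t: 214  413  706  1111  1646  2329

2329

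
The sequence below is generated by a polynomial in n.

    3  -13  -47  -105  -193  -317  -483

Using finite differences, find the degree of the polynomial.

-16, -34, -58, -88, -124, -166
-18, -24, -30, -36, -42
-6, -6, -6, -6
The third differences are constant, so the polynomial has degree 3.

3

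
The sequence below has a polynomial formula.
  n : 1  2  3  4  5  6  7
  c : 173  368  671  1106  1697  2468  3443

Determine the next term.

4646

D1: 195, 303, 435, 591, 771, 975
D2: 108, 132, 156, 180, 204
D3: 24, 24, 24, 24
Constant third difference = 24, so extend:
204 + 24 = 228;  975 + 228 = 1203;  3443 + 1203 = 4646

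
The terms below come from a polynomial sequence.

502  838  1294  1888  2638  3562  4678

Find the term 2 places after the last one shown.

Δ: 336 , 456 , 594 , 750 , 924 , 1116
Δ²: 120 , 138 , 156 , 174 , 192
Δ³: 18 , 18 , 18 , 18
Third differences constant at 18.
192 + 18 = 210;  1116 + 210 = 1326;  4678 + 1326 = 6004
210 + 18 = 228;  1326 + 228 = 1554;  6004 + 1554 = 7558

7558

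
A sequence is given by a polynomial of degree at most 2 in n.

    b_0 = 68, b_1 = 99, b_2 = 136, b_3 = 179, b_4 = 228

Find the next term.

Δ: 31 , 37 , 43 , 49
Δ²: 6 , 6 , 6
Constant second difference = 6, so extend:
49 + 6 = 55;  228 + 55 = 283

283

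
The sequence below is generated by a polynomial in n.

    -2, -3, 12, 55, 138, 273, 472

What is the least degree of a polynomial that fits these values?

3

First differences: -1, 15, 43, 83, 135, 199
Second differences: 16, 28, 40, 52, 64
Third differences: 12, 12, 12, 12
The third differences are constant, so the polynomial has degree 3.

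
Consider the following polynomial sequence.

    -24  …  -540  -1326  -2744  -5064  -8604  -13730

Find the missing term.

Using the last 6 terms:
First differences: -786, -1418, -2320, -3540, -5126
Second differences: -632, -902, -1220, -1586
Third differences: -270, -318, -366
Fourth differences: -48, -48
Constant fourth difference = -48.
Extend backward: -270 + 48 = -222;  -632 + 222 = -410;  -786 + 410 = -376;  -540 + 376 = -164

-164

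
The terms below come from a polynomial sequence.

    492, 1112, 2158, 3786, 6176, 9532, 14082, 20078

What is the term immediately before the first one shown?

166

D1: 620  1046  1628  2390  3356  4550  5996
D2: 426  582  762  966  1194  1446
D3: 156  180  204  228  252
D4: 24  24  24  24
The fourth differences are constant at 24.
Work back: 156 − 24 = 132;  426 − 132 = 294;  620 − 294 = 326;  492 − 326 = 166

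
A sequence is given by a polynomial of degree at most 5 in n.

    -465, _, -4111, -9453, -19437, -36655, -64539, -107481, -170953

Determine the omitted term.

-1539

Using the last 7 terms:
-5342, -9984, -17218, -27884, -42942, -63472
-4642, -7234, -10666, -15058, -20530
-2592, -3432, -4392, -5472
-840, -960, -1080
-120, -120
Constant fifth difference = -120.
Extend backward: -840 + 120 = -720;  -2592 + 720 = -1872;  -4642 + 1872 = -2770;  -5342 + 2770 = -2572;  -4111 + 2572 = -1539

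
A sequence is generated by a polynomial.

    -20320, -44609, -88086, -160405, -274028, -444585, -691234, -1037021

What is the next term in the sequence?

-24289  -43477  -72319  -113623  -170557  -246649  -345787
-19188  -28842  -41304  -56934  -76092  -99138
-9654  -12462  -15630  -19158  -23046
-2808  -3168  -3528  -3888
-360  -360  -360
The fifth differences are constant (-360).
-3888 − 360 = -4248;  -23046 − 4248 = -27294;  -99138 − 27294 = -126432;  -345787 − 126432 = -472219;  -1037021 − 472219 = -1509240

-1509240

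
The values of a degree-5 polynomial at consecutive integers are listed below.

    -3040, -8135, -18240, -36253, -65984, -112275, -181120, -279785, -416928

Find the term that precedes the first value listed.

-849

First differences: -5095, -10105, -18013, -29731, -46291, -68845, -98665, -137143
Second differences: -5010, -7908, -11718, -16560, -22554, -29820, -38478
Third differences: -2898, -3810, -4842, -5994, -7266, -8658
Fourth differences: -912, -1032, -1152, -1272, -1392
Fifth differences: -120, -120, -120, -120
The fifth differences are constant at -120.
Work back: -912 + 120 = -792;  -2898 + 792 = -2106;  -5010 + 2106 = -2904;  -5095 + 2904 = -2191;  -3040 + 2191 = -849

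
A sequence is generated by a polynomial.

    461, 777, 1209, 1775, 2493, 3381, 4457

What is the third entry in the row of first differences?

Δ: 316, 432, 566, 718, 888, 1076
Δ²: 116, 134, 152, 170, 188
Δ³: 18, 18, 18, 18

566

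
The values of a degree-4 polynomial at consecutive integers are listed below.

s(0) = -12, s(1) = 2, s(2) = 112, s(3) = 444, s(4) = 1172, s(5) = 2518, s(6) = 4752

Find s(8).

First differences: 14, 110, 332, 728, 1346, 2234
Second differences: 96, 222, 396, 618, 888
Third differences: 126, 174, 222, 270
Fourth differences: 48, 48, 48
Fourth differences constant at 48.
270 + 48 = 318;  888 + 318 = 1206;  2234 + 1206 = 3440;  4752 + 3440 = 8192
318 + 48 = 366;  1206 + 366 = 1572;  3440 + 1572 = 5012;  8192 + 5012 = 13204

13204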